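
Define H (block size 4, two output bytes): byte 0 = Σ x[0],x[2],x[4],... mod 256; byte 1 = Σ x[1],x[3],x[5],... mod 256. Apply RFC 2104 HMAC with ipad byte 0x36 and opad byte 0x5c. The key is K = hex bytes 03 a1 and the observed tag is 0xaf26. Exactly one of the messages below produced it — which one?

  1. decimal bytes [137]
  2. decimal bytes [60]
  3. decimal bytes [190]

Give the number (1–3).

Key hex bytes 03 a1 is 2 bytes ≤ B = 4; zero-pad to 4 bytes: K' = 03 a1 00 00.
K' ⊕ ipad = 35 97 36 36; K' ⊕ opad = 5f fd 5c 5c.
m1: inner = H(35 97 36 36 89) = f4 cd; tag = H(5f fd 5c 5c f4 cd) = af26 ← matches
m2: inner = H(35 97 36 36 3c) = a7 cd; tag = H(5f fd 5c 5c a7 cd) = 6226
m3: inner = H(35 97 36 36 be) = 29 cd; tag = H(5f fd 5c 5c 29 cd) = e426

1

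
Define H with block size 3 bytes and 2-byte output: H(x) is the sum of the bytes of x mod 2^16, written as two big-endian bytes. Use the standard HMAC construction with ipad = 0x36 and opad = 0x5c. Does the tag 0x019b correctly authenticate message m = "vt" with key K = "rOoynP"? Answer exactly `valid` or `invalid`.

Key "rOoynP" = 72 4f 6f 79 6e 50 is 6 bytes > B = 3, so hash it first: H(key) = 02 67, then zero-pad to 3 bytes: K' = 02 67 00.
K' ⊕ ipad = 34 51 36; K' ⊕ opad = 5e 3b 5c.
Inner hash: sum = 52+81+54+118+116 = 421 → 01 a5.
Outer hash (recomputed tag): sum = 94+59+92+1+165 = 411 → 01 9b.
Recomputed tag = 019b; claimed = 019b → match.

valid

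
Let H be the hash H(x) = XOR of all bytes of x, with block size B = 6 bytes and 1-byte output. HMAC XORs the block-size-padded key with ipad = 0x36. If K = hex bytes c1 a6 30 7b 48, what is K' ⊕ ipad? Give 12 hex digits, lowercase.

f790064d7e36

Key hex bytes c1 a6 30 7b 48 is 5 bytes ≤ B = 6; zero-pad to 6 bytes: K' = c1 a6 30 7b 48 00.
XOR each byte with 0x36: c1⊕36=f7, a6⊕36=90, 30⊕36=06, 7b⊕36=4d, 48⊕36=7e, 00⊕36=36.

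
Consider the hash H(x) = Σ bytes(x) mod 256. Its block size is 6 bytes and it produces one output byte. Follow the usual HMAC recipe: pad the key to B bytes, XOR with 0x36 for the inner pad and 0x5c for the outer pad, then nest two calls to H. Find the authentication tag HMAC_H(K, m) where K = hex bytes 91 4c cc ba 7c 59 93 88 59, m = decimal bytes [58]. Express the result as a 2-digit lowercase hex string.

Key hex bytes 91 4c cc ba 7c 59 93 88 59 is 9 bytes > B = 6, so hash it first: H(key) = ac, then zero-pad to 6 bytes: K' = ac 00 00 00 00 00.
K' ⊕ ipad = 9a 36 36 36 36 36.  K' ⊕ opad = f0 5c 5c 5c 5c 5c.
Inner input = (K'⊕ipad) ∥ m = 9a 36 36 36 36 36 ∥ 3a.
Inner hash: sum = 154+54+54+54+54+54+58 = 482; mod 256 = 226 → e2.
Outer input = (K'⊕opad) ∥ inner = f0 5c 5c 5c 5c 5c ∥ e2.
Outer hash (tag): sum = 240+92+92+92+92+92+226 = 926; mod 256 = 158 → 9e.

9e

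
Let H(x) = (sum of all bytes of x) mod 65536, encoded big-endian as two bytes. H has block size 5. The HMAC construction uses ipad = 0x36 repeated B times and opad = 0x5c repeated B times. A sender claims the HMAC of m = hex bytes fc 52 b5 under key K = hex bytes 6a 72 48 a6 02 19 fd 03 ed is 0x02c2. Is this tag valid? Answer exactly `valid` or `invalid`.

Key hex bytes 6a 72 48 a6 02 19 fd 03 ed is 9 bytes > B = 5, so hash it first: H(key) = 03 d2, then zero-pad to 5 bytes: K' = 03 d2 00 00 00.
K' ⊕ ipad = 35 e4 36 36 36; K' ⊕ opad = 5f 8e 5c 5c 5c.
Inner hash: sum = 53+228+54+54+54+252+82+181 = 958 → 03 be.
Outer hash (recomputed tag): sum = 95+142+92+92+92+3+190 = 706 → 02 c2.
Recomputed tag = 02c2; claimed = 02c2 → match.

valid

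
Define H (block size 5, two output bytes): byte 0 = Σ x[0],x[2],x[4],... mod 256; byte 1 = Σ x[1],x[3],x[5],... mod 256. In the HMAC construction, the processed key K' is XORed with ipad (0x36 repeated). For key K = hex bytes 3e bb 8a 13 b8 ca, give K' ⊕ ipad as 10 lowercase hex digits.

b6ae363636

Key hex bytes 3e bb 8a 13 b8 ca is 6 bytes > B = 5, so hash it first: H(key) = 80 98, then zero-pad to 5 bytes: K' = 80 98 00 00 00.
XOR each byte with 0x36: 80⊕36=b6, 98⊕36=ae, 00⊕36=36, 00⊕36=36, 00⊕36=36.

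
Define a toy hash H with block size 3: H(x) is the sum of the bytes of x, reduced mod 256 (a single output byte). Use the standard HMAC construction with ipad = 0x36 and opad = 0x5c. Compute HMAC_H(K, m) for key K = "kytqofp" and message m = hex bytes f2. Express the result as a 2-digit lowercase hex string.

Key "kytqofp" = 6b 79 74 71 6f 66 70 is 7 bytes > B = 3, so hash it first: H(key) = 0e, then zero-pad to 3 bytes: K' = 0e 00 00.
K' ⊕ ipad = 38 36 36.  K' ⊕ opad = 52 5c 5c.
Inner input = (K'⊕ipad) ∥ m = 38 36 36 ∥ f2.
Inner hash: sum = 56+54+54+242 = 406; mod 256 = 150 → 96.
Outer input = (K'⊕opad) ∥ inner = 52 5c 5c ∥ 96.
Outer hash (tag): sum = 82+92+92+150 = 416; mod 256 = 160 → a0.

a0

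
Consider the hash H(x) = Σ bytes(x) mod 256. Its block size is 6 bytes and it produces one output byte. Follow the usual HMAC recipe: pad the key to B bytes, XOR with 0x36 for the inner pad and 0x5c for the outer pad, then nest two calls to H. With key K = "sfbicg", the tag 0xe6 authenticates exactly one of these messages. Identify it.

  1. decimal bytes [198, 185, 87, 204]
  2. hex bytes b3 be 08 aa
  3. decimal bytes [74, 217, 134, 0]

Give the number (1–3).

Key "sfbicg" = 73 66 62 69 63 67 is exactly B = 6 bytes: K' = 73 66 62 69 63 67.
K' ⊕ ipad = 45 50 54 5f 55 51; K' ⊕ opad = 2f 3a 3e 35 3f 3b.
m1: inner = H(45 50 54 5f 55 51 c6 b9 57 cc) = 90; tag = H(2f 3a 3e 35 3f 3b 90) = e6 ← matches
m2: inner = H(45 50 54 5f 55 51 b3 be 08 aa) = 11; tag = H(2f 3a 3e 35 3f 3b 11) = 67
m3: inner = H(45 50 54 5f 55 51 4a d9 86 00) = 97; tag = H(2f 3a 3e 35 3f 3b 97) = ed

1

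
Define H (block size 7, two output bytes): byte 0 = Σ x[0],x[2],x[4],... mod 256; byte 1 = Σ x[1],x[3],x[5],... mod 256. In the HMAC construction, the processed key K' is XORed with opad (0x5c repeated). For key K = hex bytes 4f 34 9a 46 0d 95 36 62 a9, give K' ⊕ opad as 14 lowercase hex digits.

Key hex bytes 4f 34 9a 46 0d 95 36 62 a9 is 9 bytes > B = 7, so hash it first: H(key) = d5 71, then zero-pad to 7 bytes: K' = d5 71 00 00 00 00 00.
XOR each byte with 0x5c: d5⊕5c=89, 71⊕5c=2d, 00⊕5c=5c, 00⊕5c=5c, 00⊕5c=5c, 00⊕5c=5c, 00⊕5c=5c.

892d5c5c5c5c5c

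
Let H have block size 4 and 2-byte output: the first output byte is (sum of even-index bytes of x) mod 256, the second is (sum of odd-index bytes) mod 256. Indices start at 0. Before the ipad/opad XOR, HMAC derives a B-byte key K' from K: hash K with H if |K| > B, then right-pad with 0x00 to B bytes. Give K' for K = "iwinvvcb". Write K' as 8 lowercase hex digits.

abbd0000

|K| = 8 > B = 4, so first hash the key.
H(K): even-index sum = 427 mod 256 = 171; odd-index sum = 445 mod 256 = 189 → ab bd.
Zero-pad H(K) = ab bd to 4 bytes: K' = ab bd 00 00.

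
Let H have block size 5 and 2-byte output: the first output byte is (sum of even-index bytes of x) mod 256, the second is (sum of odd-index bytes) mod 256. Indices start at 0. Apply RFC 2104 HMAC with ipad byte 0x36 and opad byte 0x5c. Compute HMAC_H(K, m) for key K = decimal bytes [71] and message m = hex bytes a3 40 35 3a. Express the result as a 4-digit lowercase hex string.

170f

Key decimal bytes [71] = 47 is 1 byte ≤ B = 5; zero-pad to 5 bytes: K' = 47 00 00 00 00.
K' ⊕ ipad = 71 36 36 36 36.  K' ⊕ opad = 1b 5c 5c 5c 5c.
Inner input = (K'⊕ipad) ∥ m = 71 36 36 36 36 ∥ a3 40 35 3a.
Inner hash: even-index sum = 343 mod 256 = 87; odd-index sum = 324 mod 256 = 68 → 57 44.
Outer input = (K'⊕opad) ∥ inner = 1b 5c 5c 5c 5c ∥ 57 44.
Outer hash (tag): even-index sum = 279 mod 256 = 23; odd-index sum = 271 mod 256 = 15 → 17 0f.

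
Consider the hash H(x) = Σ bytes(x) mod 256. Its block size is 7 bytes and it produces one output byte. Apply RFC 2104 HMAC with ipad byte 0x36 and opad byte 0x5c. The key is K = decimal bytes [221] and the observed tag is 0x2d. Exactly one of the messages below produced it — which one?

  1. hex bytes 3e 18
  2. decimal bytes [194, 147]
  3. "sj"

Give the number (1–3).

Key decimal bytes [221] = dd is 1 byte ≤ B = 7; zero-pad to 7 bytes: K' = dd 00 00 00 00 00 00.
K' ⊕ ipad = eb 36 36 36 36 36 36; K' ⊕ opad = 81 5c 5c 5c 5c 5c 5c.
m1: inner = H(eb 36 36 36 36 36 36 3e 18) = 85; tag = H(81 5c 5c 5c 5c 5c 5c 85) = 2e
m2: inner = H(eb 36 36 36 36 36 36 c2 93) = 84; tag = H(81 5c 5c 5c 5c 5c 5c 84) = 2d ← matches
m3: inner = H(eb 36 36 36 36 36 36 73 6a) = 0c; tag = H(81 5c 5c 5c 5c 5c 5c 0c) = b5

2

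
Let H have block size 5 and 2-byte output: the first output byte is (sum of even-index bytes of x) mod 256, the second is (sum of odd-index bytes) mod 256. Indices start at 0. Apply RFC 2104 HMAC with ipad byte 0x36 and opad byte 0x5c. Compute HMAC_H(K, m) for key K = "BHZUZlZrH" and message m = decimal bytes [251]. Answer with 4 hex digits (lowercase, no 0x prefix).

fa9d

Key "BHZUZlZrH" = 42 48 5a 55 5a 6c 5a 72 48 is 9 bytes > B = 5, so hash it first: H(key) = 98 7b, then zero-pad to 5 bytes: K' = 98 7b 00 00 00.
K' ⊕ ipad = ae 4d 36 36 36.  K' ⊕ opad = c4 27 5c 5c 5c.
Inner input = (K'⊕ipad) ∥ m = ae 4d 36 36 36 ∥ fb.
Inner hash: even-index sum = 282 mod 256 = 26; odd-index sum = 382 mod 256 = 126 → 1a 7e.
Outer input = (K'⊕opad) ∥ inner = c4 27 5c 5c 5c ∥ 1a 7e.
Outer hash (tag): even-index sum = 506 mod 256 = 250; odd-index sum = 157 mod 256 = 157 → fa 9d.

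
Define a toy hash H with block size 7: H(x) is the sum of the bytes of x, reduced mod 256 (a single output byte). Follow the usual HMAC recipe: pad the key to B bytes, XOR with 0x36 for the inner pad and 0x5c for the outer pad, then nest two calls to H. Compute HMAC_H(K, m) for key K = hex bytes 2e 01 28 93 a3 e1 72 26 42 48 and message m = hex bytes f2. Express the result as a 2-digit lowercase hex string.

Key hex bytes 2e 01 28 93 a3 e1 72 26 42 48 is 10 bytes > B = 7, so hash it first: H(key) = 90, then zero-pad to 7 bytes: K' = 90 00 00 00 00 00 00.
K' ⊕ ipad = a6 36 36 36 36 36 36.  K' ⊕ opad = cc 5c 5c 5c 5c 5c 5c.
Inner input = (K'⊕ipad) ∥ m = a6 36 36 36 36 36 36 ∥ f2.
Inner hash: sum = 166+54+54+54+54+54+54+242 = 732; mod 256 = 220 → dc.
Outer input = (K'⊕opad) ∥ inner = cc 5c 5c 5c 5c 5c 5c ∥ dc.
Outer hash (tag): sum = 204+92+92+92+92+92+92+220 = 976; mod 256 = 208 → d0.

d0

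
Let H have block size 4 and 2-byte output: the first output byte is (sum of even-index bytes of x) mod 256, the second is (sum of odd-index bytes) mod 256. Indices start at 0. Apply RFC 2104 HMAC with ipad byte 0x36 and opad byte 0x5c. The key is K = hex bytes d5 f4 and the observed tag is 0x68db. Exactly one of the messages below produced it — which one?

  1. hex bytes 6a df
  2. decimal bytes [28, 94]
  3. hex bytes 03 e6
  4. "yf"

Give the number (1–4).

1

Key hex bytes d5 f4 is 2 bytes ≤ B = 4; zero-pad to 4 bytes: K' = d5 f4 00 00.
K' ⊕ ipad = e3 c2 36 36; K' ⊕ opad = 89 a8 5c 5c.
m1: inner = H(e3 c2 36 36 6a df) = 83 d7; tag = H(89 a8 5c 5c 83 d7) = 68db ← matches
m2: inner = H(e3 c2 36 36 1c 5e) = 35 56; tag = H(89 a8 5c 5c 35 56) = 1a5a
m3: inner = H(e3 c2 36 36 03 e6) = 1c de; tag = H(89 a8 5c 5c 1c de) = 01e2
m4: inner = H(e3 c2 36 36 79 66) = 92 5e; tag = H(89 a8 5c 5c 92 5e) = 7762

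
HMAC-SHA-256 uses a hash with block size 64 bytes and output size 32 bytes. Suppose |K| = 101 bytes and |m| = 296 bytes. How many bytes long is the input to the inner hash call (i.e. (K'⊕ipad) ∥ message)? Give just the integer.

Key is 101 > 64 bytes, so it is hashed to 32 bytes then zero-padded to 64: |K'| = 64.
Inner input = (K'⊕ipad) ∥ m → 64 + 296 = 360 bytes.

360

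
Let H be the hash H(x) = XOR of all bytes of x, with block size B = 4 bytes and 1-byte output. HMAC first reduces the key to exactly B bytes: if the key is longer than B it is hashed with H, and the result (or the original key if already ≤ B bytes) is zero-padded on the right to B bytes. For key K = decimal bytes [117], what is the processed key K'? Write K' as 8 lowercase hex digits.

Key decimal bytes [117] = 75 is 1 byte ≤ B = 4; zero-pad to 4 bytes: K' = 75 00 00 00.

75000000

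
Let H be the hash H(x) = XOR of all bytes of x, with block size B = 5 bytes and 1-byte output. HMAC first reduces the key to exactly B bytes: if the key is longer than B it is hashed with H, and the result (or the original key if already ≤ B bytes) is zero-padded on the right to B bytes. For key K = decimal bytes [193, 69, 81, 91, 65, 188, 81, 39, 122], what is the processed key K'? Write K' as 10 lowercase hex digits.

|K| = 9 > B = 5, so first hash the key.
H(K): XOR c1⊕45⊕51⊕5b⊕41⊕bc⊕51⊕27⊕7a = 7f.
Zero-pad H(K) = 7f to 5 bytes: K' = 7f 00 00 00 00.

7f00000000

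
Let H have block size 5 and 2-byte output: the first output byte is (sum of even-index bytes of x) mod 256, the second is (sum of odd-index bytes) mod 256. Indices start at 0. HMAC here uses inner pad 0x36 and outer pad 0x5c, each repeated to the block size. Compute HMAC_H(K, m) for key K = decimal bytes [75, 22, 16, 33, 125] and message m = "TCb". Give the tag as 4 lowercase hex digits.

71f8

Key decimal bytes [75, 22, 16, 33, 125] = 4b 16 10 21 7d is exactly B = 5 bytes: K' = 4b 16 10 21 7d.
K' ⊕ ipad = 7d 20 26 17 4b.  K' ⊕ opad = 17 4a 4c 7d 21.
Inner input = (K'⊕ipad) ∥ m = 7d 20 26 17 4b ∥ 54 43 62.
Inner hash: even-index sum = 305 mod 256 = 49; odd-index sum = 237 mod 256 = 237 → 31 ed.
Outer input = (K'⊕opad) ∥ inner = 17 4a 4c 7d 21 ∥ 31 ed.
Outer hash (tag): even-index sum = 369 mod 256 = 113; odd-index sum = 248 mod 256 = 248 → 71 f8.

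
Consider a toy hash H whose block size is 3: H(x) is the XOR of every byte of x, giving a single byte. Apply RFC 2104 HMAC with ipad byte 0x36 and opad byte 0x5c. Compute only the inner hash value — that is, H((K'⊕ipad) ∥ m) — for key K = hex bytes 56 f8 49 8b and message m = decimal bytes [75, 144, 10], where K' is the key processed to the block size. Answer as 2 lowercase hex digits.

8b

Key hex bytes 56 f8 49 8b is 4 bytes > B = 3, so hash it first: H(key) = 6c, then zero-pad to 3 bytes: K' = 6c 00 00.
K' ⊕ ipad = 5a 36 36.
Inner input = 5a 36 36 ∥ 4b 90 0a.
Inner hash: XOR 5a⊕36⊕36⊕4b⊕90⊕0a = 8b.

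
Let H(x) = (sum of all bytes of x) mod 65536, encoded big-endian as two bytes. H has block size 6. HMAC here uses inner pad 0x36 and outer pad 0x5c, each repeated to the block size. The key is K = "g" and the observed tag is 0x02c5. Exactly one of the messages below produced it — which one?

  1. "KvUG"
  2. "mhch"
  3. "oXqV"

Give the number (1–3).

1

Key "g" = 67 is 1 byte ≤ B = 6; zero-pad to 6 bytes: K' = 67 00 00 00 00 00.
K' ⊕ ipad = 51 36 36 36 36 36; K' ⊕ opad = 3b 5c 5c 5c 5c 5c.
m1: inner = H(51 36 36 36 36 36 4b 76 55 47) = 02 bc; tag = H(3b 5c 5c 5c 5c 5c 02 bc) = 02c5 ← matches
m2: inner = H(51 36 36 36 36 36 6d 68 63 68) = 02 ff; tag = H(3b 5c 5c 5c 5c 5c 02 ff) = 0308
m3: inner = H(51 36 36 36 36 36 6f 58 71 56) = 02 ed; tag = H(3b 5c 5c 5c 5c 5c 02 ed) = 02f6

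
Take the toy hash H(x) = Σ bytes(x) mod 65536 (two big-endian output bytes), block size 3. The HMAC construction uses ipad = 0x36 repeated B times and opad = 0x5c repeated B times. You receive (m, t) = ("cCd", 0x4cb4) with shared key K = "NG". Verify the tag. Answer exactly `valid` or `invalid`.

invalid

Key "NG" = 4e 47 is 2 bytes ≤ B = 3; zero-pad to 3 bytes: K' = 4e 47 00.
K' ⊕ ipad = 78 71 36; K' ⊕ opad = 12 1b 5c.
Inner hash: sum = 120+113+54+99+67+100 = 553 → 02 29.
Outer hash (recomputed tag): sum = 18+27+92+2+41 = 180 → 00 b4.
Recomputed tag = 00b4; claimed = 4cb4 → mismatch.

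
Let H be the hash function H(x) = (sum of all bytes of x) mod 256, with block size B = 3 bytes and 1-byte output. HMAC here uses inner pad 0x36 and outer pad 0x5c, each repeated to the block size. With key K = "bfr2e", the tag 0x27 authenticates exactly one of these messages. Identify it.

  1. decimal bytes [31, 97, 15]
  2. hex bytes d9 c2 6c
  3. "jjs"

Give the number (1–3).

1

Key "bfr2e" = 62 66 72 32 65 is 5 bytes > B = 3, so hash it first: H(key) = d1, then zero-pad to 3 bytes: K' = d1 00 00.
K' ⊕ ipad = e7 36 36; K' ⊕ opad = 8d 5c 5c.
m1: inner = H(e7 36 36 1f 61 0f) = e2; tag = H(8d 5c 5c e2) = 27 ← matches
m2: inner = H(e7 36 36 d9 c2 6c) = 5a; tag = H(8d 5c 5c 5a) = 9f
m3: inner = H(e7 36 36 6a 6a 73) = 9a; tag = H(8d 5c 5c 9a) = df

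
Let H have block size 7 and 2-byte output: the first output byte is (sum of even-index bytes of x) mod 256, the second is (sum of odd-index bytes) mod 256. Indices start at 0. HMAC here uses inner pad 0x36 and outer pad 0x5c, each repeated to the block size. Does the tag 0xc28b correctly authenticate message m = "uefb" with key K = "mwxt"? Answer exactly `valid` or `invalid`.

Key "mwxt" = 6d 77 78 74 is 4 bytes ≤ B = 7; zero-pad to 7 bytes: K' = 6d 77 78 74 00 00 00.
K' ⊕ ipad = 5b 41 4e 42 36 36 36; K' ⊕ opad = 31 2b 24 28 5c 5c 5c.
Inner hash: even-index sum = 476 mod 256 = 220; odd-index sum = 404 mod 256 = 148 → dc 94.
Outer hash (recomputed tag): even-index sum = 417 mod 256 = 161; odd-index sum = 395 mod 256 = 139 → a1 8b.
Recomputed tag = a18b; claimed = c28b → mismatch.

invalid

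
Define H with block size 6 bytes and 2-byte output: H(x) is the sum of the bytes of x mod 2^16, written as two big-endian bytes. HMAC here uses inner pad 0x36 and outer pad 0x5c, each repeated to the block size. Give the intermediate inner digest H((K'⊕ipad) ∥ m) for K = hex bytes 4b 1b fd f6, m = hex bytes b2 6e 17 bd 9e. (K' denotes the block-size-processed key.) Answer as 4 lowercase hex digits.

0533

Key hex bytes 4b 1b fd f6 is 4 bytes ≤ B = 6; zero-pad to 6 bytes: K' = 4b 1b fd f6 00 00.
K' ⊕ ipad = 7d 2d cb c0 36 36.
Inner input = 7d 2d cb c0 36 36 ∥ b2 6e 17 bd 9e.
Inner hash: sum = 125+45+203+192+54+54+178+110+23+189+158 = 1331 → 05 33.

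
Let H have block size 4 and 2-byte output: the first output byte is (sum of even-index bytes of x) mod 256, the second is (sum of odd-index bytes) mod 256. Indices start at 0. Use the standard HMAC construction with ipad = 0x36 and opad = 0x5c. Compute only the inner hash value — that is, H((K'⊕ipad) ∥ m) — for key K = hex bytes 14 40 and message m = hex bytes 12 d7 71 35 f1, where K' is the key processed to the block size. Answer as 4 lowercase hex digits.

ccb8

Key hex bytes 14 40 is 2 bytes ≤ B = 4; zero-pad to 4 bytes: K' = 14 40 00 00.
K' ⊕ ipad = 22 76 36 36.
Inner input = 22 76 36 36 ∥ 12 d7 71 35 f1.
Inner hash: even-index sum = 460 mod 256 = 204; odd-index sum = 440 mod 256 = 184 → cc b8.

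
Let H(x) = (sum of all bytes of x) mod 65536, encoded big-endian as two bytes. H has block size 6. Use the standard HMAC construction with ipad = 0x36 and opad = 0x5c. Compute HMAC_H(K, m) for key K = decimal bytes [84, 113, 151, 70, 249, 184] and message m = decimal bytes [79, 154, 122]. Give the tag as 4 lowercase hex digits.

0321

Key decimal bytes [84, 113, 151, 70, 249, 184] = 54 71 97 46 f9 b8 is exactly B = 6 bytes: K' = 54 71 97 46 f9 b8.
K' ⊕ ipad = 62 47 a1 70 cf 8e.  K' ⊕ opad = 08 2d cb 1a a5 e4.
Inner input = (K'⊕ipad) ∥ m = 62 47 a1 70 cf 8e ∥ 4f 9a 7a.
Inner hash: sum = 98+71+161+112+207+142+79+154+122 = 1146 → 04 7a.
Outer input = (K'⊕opad) ∥ inner = 08 2d cb 1a a5 e4 ∥ 04 7a.
Outer hash (tag): sum = 8+45+203+26+165+228+4+122 = 801 → 03 21.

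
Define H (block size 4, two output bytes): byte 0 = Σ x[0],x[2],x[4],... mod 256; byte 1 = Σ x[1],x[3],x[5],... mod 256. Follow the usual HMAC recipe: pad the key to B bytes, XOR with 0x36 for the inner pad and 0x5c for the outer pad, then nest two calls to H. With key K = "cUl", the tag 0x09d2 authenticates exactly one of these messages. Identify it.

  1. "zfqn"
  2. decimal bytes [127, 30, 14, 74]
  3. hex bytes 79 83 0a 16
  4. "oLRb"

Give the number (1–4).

1

Key "cUl" = 63 55 6c is 3 bytes ≤ B = 4; zero-pad to 4 bytes: K' = 63 55 6c 00.
K' ⊕ ipad = 55 63 5a 36; K' ⊕ opad = 3f 09 30 5c.
m1: inner = H(55 63 5a 36 7a 66 71 6e) = 9a 6d; tag = H(3f 09 30 5c 9a 6d) = 09d2 ← matches
m2: inner = H(55 63 5a 36 7f 1e 0e 4a) = 3c 01; tag = H(3f 09 30 5c 3c 01) = ab66
m3: inner = H(55 63 5a 36 79 83 0a 16) = 32 32; tag = H(3f 09 30 5c 32 32) = a197
m4: inner = H(55 63 5a 36 6f 4c 52 62) = 70 47; tag = H(3f 09 30 5c 70 47) = dfac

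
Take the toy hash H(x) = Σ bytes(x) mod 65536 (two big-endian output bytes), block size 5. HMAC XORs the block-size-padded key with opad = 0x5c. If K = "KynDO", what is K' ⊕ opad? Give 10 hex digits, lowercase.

1725321813

Key "KynDO" = 4b 79 6e 44 4f is exactly B = 5 bytes: K' = 4b 79 6e 44 4f.
XOR each byte with 0x5c: 4b⊕5c=17, 79⊕5c=25, 6e⊕5c=32, 44⊕5c=18, 4f⊕5c=13.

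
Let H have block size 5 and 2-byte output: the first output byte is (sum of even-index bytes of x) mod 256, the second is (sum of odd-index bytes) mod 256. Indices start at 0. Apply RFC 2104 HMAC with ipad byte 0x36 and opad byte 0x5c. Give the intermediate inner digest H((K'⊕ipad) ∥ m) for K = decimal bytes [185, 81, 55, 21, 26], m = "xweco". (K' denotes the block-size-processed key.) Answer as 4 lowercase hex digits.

Key decimal bytes [185, 81, 55, 21, 26] = b9 51 37 15 1a is exactly B = 5 bytes: K' = b9 51 37 15 1a.
K' ⊕ ipad = 8f 67 01 23 2c.
Inner input = 8f 67 01 23 2c ∥ 78 77 65 63 6f.
Inner hash: even-index sum = 406 mod 256 = 150; odd-index sum = 470 mod 256 = 214 → 96 d6.

96d6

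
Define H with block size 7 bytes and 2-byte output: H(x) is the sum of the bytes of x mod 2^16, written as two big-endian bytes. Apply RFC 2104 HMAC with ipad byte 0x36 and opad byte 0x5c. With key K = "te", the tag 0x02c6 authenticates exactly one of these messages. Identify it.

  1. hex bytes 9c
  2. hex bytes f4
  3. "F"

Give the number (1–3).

2

Key "te" = 74 65 is 2 bytes ≤ B = 7; zero-pad to 7 bytes: K' = 74 65 00 00 00 00 00.
K' ⊕ ipad = 42 53 36 36 36 36 36; K' ⊕ opad = 28 39 5c 5c 5c 5c 5c.
m1: inner = H(42 53 36 36 36 36 36 9c) = 02 3f; tag = H(28 39 5c 5c 5c 5c 5c 02 3f) = 026e
m2: inner = H(42 53 36 36 36 36 36 f4) = 02 97; tag = H(28 39 5c 5c 5c 5c 5c 02 97) = 02c6 ← matches
m3: inner = H(42 53 36 36 36 36 36 46) = 01 e9; tag = H(28 39 5c 5c 5c 5c 5c 01 e9) = 0317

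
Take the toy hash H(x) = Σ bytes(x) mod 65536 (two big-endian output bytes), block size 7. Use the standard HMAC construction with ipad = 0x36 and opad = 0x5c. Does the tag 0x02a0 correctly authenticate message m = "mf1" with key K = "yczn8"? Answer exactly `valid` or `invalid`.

Key "yczn8" = 79 63 7a 6e 38 is 5 bytes ≤ B = 7; zero-pad to 7 bytes: K' = 79 63 7a 6e 38 00 00.
K' ⊕ ipad = 4f 55 4c 58 0e 36 36; K' ⊕ opad = 25 3f 26 32 64 5c 5c.
Inner hash: sum = 79+85+76+88+14+54+54+109+102+49 = 710 → 02 c6.
Outer hash (recomputed tag): sum = 37+63+38+50+100+92+92+2+198 = 672 → 02 a0.
Recomputed tag = 02a0; claimed = 02a0 → match.

valid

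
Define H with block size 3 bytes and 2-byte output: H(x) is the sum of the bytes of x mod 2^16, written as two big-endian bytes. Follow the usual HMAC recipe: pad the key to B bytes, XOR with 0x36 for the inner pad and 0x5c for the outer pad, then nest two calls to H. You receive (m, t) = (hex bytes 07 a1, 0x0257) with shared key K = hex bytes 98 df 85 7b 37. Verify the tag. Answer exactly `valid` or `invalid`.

Key hex bytes 98 df 85 7b 37 is 5 bytes > B = 3, so hash it first: H(key) = 02 ae, then zero-pad to 3 bytes: K' = 02 ae 00.
K' ⊕ ipad = 34 98 36; K' ⊕ opad = 5e f2 5c.
Inner hash: sum = 52+152+54+7+161 = 426 → 01 aa.
Outer hash (recomputed tag): sum = 94+242+92+1+170 = 599 → 02 57.
Recomputed tag = 0257; claimed = 0257 → match.

valid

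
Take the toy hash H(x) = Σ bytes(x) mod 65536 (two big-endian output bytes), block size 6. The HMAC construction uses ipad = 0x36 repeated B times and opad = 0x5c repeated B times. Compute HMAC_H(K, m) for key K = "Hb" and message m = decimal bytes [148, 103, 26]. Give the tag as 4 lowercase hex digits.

0283

Key "Hb" = 48 62 is 2 bytes ≤ B = 6; zero-pad to 6 bytes: K' = 48 62 00 00 00 00.
K' ⊕ ipad = 7e 54 36 36 36 36.  K' ⊕ opad = 14 3e 5c 5c 5c 5c.
Inner input = (K'⊕ipad) ∥ m = 7e 54 36 36 36 36 ∥ 94 67 1a.
Inner hash: sum = 126+84+54+54+54+54+148+103+26 = 703 → 02 bf.
Outer input = (K'⊕opad) ∥ inner = 14 3e 5c 5c 5c 5c ∥ 02 bf.
Outer hash (tag): sum = 20+62+92+92+92+92+2+191 = 643 → 02 83.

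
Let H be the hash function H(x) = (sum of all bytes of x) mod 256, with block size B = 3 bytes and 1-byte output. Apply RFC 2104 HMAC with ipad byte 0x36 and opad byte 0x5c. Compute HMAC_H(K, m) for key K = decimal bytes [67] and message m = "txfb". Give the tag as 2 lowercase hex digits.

Key decimal bytes [67] = 43 is 1 byte ≤ B = 3; zero-pad to 3 bytes: K' = 43 00 00.
K' ⊕ ipad = 75 36 36.  K' ⊕ opad = 1f 5c 5c.
Inner input = (K'⊕ipad) ∥ m = 75 36 36 ∥ 74 78 66 62.
Inner hash: sum = 117+54+54+116+120+102+98 = 661; mod 256 = 149 → 95.
Outer input = (K'⊕opad) ∥ inner = 1f 5c 5c ∥ 95.
Outer hash (tag): sum = 31+92+92+149 = 364; mod 256 = 108 → 6c.

6c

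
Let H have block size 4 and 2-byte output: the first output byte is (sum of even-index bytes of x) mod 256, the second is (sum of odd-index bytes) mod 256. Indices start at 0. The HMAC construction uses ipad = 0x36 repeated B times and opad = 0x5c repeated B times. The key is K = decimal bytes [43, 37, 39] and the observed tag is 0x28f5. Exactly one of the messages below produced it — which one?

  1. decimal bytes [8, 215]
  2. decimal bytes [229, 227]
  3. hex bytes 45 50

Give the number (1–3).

1

Key decimal bytes [43, 37, 39] = 2b 25 27 is 3 bytes ≤ B = 4; zero-pad to 4 bytes: K' = 2b 25 27 00.
K' ⊕ ipad = 1d 13 11 36; K' ⊕ opad = 77 79 7b 5c.
m1: inner = H(1d 13 11 36 08 d7) = 36 20; tag = H(77 79 7b 5c 36 20) = 28f5 ← matches
m2: inner = H(1d 13 11 36 e5 e3) = 13 2c; tag = H(77 79 7b 5c 13 2c) = 0501
m3: inner = H(1d 13 11 36 45 50) = 73 99; tag = H(77 79 7b 5c 73 99) = 656e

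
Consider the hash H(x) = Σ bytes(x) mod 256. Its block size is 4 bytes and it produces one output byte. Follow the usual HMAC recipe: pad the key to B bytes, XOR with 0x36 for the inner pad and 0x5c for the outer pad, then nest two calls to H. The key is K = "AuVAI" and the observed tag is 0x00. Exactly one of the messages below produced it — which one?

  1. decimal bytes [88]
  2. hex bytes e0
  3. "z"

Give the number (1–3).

2

Key "AuVAI" = 41 75 56 41 49 is 5 bytes > B = 4, so hash it first: H(key) = 96, then zero-pad to 4 bytes: K' = 96 00 00 00.
K' ⊕ ipad = a0 36 36 36; K' ⊕ opad = ca 5c 5c 5c.
m1: inner = H(a0 36 36 36 58) = 9a; tag = H(ca 5c 5c 5c 9a) = 78
m2: inner = H(a0 36 36 36 e0) = 22; tag = H(ca 5c 5c 5c 22) = 00 ← matches
m3: inner = H(a0 36 36 36 7a) = bc; tag = H(ca 5c 5c 5c bc) = 9a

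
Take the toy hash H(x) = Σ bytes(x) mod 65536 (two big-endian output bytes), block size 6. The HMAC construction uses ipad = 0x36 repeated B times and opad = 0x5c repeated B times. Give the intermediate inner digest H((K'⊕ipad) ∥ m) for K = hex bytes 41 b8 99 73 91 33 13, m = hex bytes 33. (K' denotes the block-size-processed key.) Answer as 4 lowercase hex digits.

0229

Key hex bytes 41 b8 99 73 91 33 13 is 7 bytes > B = 6, so hash it first: H(key) = 02 dc, then zero-pad to 6 bytes: K' = 02 dc 00 00 00 00.
K' ⊕ ipad = 34 ea 36 36 36 36.
Inner input = 34 ea 36 36 36 36 ∥ 33.
Inner hash: sum = 52+234+54+54+54+54+51 = 553 → 02 29.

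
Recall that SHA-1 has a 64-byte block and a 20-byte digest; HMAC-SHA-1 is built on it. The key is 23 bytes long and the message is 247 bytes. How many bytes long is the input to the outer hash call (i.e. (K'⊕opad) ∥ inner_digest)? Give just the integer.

84

Key is 23 ≤ 64 bytes, zero-padded: |K'| = 64.
Outer input = (K'⊕opad) ∥ H(inner) → 64 + 20 = 84 bytes.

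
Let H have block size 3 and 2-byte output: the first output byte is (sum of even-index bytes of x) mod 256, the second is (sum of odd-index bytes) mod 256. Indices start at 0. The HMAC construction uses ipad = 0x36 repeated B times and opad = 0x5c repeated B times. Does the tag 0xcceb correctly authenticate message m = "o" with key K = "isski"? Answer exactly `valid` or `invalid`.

invalid

Key "isski" = 69 73 73 6b 69 is 5 bytes > B = 3, so hash it first: H(key) = 45 de, then zero-pad to 3 bytes: K' = 45 de 00.
K' ⊕ ipad = 73 e8 36; K' ⊕ opad = 19 82 5c.
Inner hash: even-index sum = 169 mod 256 = 169; odd-index sum = 343 mod 256 = 87 → a9 57.
Outer hash (recomputed tag): even-index sum = 204 mod 256 = 204; odd-index sum = 299 mod 256 = 43 → cc 2b.
Recomputed tag = cc2b; claimed = cceb → mismatch.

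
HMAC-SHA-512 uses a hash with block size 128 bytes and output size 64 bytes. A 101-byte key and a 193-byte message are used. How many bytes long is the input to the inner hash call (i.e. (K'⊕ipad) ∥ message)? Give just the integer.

Key is 101 ≤ 128 bytes, zero-padded: |K'| = 128.
Inner input = (K'⊕ipad) ∥ m → 128 + 193 = 321 bytes.

321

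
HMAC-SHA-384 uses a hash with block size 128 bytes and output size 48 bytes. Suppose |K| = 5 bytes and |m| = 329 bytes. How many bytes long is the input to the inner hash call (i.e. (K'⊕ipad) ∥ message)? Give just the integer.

Key is 5 ≤ 128 bytes, zero-padded: |K'| = 128.
Inner input = (K'⊕ipad) ∥ m → 128 + 329 = 457 bytes.

457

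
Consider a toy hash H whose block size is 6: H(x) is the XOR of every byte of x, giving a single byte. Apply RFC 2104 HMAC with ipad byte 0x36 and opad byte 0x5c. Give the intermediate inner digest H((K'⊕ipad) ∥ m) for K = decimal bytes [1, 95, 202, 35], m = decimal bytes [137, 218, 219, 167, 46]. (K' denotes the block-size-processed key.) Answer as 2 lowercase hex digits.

Key decimal bytes [1, 95, 202, 35] = 01 5f ca 23 is 4 bytes ≤ B = 6; zero-pad to 6 bytes: K' = 01 5f ca 23 00 00.
K' ⊕ ipad = 37 69 fc 15 36 36.
Inner input = 37 69 fc 15 36 36 ∥ 89 da db a7 2e.
Inner hash: XOR 37⊕69⊕fc⊕15⊕36⊕36⊕89⊕da⊕db⊕a7⊕2e = b6.

b6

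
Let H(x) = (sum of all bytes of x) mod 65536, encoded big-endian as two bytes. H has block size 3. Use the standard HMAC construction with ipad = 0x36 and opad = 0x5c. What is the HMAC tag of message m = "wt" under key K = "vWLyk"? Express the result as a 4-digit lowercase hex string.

017f

Key "vWLyk" = 76 57 4c 79 6b is 5 bytes > B = 3, so hash it first: H(key) = 01 fd, then zero-pad to 3 bytes: K' = 01 fd 00.
K' ⊕ ipad = 37 cb 36.  K' ⊕ opad = 5d a1 5c.
Inner input = (K'⊕ipad) ∥ m = 37 cb 36 ∥ 77 74.
Inner hash: sum = 55+203+54+119+116 = 547 → 02 23.
Outer input = (K'⊕opad) ∥ inner = 5d a1 5c ∥ 02 23.
Outer hash (tag): sum = 93+161+92+2+35 = 383 → 01 7f.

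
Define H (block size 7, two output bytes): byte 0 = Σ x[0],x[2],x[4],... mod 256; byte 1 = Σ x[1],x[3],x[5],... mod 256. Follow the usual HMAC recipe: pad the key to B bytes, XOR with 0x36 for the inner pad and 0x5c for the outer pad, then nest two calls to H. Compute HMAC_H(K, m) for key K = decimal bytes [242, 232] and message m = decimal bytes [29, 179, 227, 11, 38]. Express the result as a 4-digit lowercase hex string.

Key decimal bytes [242, 232] = f2 e8 is 2 bytes ≤ B = 7; zero-pad to 7 bytes: K' = f2 e8 00 00 00 00 00.
K' ⊕ ipad = c4 de 36 36 36 36 36.  K' ⊕ opad = ae b4 5c 5c 5c 5c 5c.
Inner input = (K'⊕ipad) ∥ m = c4 de 36 36 36 36 36 ∥ 1d b3 e3 0b 26.
Inner hash: even-index sum = 548 mod 256 = 36; odd-index sum = 624 mod 256 = 112 → 24 70.
Outer input = (K'⊕opad) ∥ inner = ae b4 5c 5c 5c 5c 5c ∥ 24 70.
Outer hash (tag): even-index sum = 562 mod 256 = 50; odd-index sum = 400 mod 256 = 144 → 32 90.

3290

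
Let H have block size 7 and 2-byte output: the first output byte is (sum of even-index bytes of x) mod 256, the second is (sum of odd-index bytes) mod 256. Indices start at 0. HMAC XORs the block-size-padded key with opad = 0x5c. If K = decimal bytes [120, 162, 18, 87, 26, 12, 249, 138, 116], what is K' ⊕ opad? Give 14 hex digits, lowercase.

4dd35c5c5c5c5c

Key decimal bytes [120, 162, 18, 87, 26, 12, 249, 138, 116] = 78 a2 12 57 1a 0c f9 8a 74 is 9 bytes > B = 7, so hash it first: H(key) = 11 8f, then zero-pad to 7 bytes: K' = 11 8f 00 00 00 00 00.
XOR each byte with 0x5c: 11⊕5c=4d, 8f⊕5c=d3, 00⊕5c=5c, 00⊕5c=5c, 00⊕5c=5c, 00⊕5c=5c, 00⊕5c=5c.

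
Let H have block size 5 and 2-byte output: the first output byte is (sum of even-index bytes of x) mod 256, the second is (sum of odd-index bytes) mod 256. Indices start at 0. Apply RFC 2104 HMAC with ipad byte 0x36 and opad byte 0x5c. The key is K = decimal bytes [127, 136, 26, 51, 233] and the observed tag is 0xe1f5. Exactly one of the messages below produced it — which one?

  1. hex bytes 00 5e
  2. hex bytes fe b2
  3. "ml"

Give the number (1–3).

Key decimal bytes [127, 136, 26, 51, 233] = 7f 88 1a 33 e9 is exactly B = 5 bytes: K' = 7f 88 1a 33 e9.
K' ⊕ ipad = 49 be 2c 05 df; K' ⊕ opad = 23 d4 46 6f b5.
m1: inner = H(49 be 2c 05 df 00 5e) = b2 c3; tag = H(23 d4 46 6f b5 b2 c3) = e1f5 ← matches
m2: inner = H(49 be 2c 05 df fe b2) = 06 c1; tag = H(23 d4 46 6f b5 06 c1) = df49
m3: inner = H(49 be 2c 05 df 6d 6c) = c0 30; tag = H(23 d4 46 6f b5 c0 30) = 4e03

1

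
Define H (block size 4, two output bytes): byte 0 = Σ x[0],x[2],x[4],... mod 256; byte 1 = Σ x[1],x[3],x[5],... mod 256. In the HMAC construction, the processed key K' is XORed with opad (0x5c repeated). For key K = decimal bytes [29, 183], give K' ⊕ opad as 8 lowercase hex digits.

41eb5c5c

Key decimal bytes [29, 183] = 1d b7 is 2 bytes ≤ B = 4; zero-pad to 4 bytes: K' = 1d b7 00 00.
XOR each byte with 0x5c: 1d⊕5c=41, b7⊕5c=eb, 00⊕5c=5c, 00⊕5c=5c.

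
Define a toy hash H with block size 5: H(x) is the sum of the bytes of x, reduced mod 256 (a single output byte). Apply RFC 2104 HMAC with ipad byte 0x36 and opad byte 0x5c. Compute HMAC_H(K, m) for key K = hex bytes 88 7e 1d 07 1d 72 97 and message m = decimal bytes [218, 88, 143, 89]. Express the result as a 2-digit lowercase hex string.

Key hex bytes 88 7e 1d 07 1d 72 97 is 7 bytes > B = 5, so hash it first: H(key) = 50, then zero-pad to 5 bytes: K' = 50 00 00 00 00.
K' ⊕ ipad = 66 36 36 36 36.  K' ⊕ opad = 0c 5c 5c 5c 5c.
Inner input = (K'⊕ipad) ∥ m = 66 36 36 36 36 ∥ da 58 8f 59.
Inner hash: sum = 102+54+54+54+54+218+88+143+89 = 856; mod 256 = 88 → 58.
Outer input = (K'⊕opad) ∥ inner = 0c 5c 5c 5c 5c ∥ 58.
Outer hash (tag): sum = 12+92+92+92+92+88 = 468; mod 256 = 212 → d4.

d4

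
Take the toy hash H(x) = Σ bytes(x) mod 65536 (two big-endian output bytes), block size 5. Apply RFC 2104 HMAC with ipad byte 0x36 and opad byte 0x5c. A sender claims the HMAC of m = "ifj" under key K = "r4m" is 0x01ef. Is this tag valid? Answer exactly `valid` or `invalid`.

Key "r4m" = 72 34 6d is 3 bytes ≤ B = 5; zero-pad to 5 bytes: K' = 72 34 6d 00 00.
K' ⊕ ipad = 44 02 5b 36 36; K' ⊕ opad = 2e 68 31 5c 5c.
Inner hash: sum = 68+2+91+54+54+105+102+106 = 582 → 02 46.
Outer hash (recomputed tag): sum = 46+104+49+92+92+2+70 = 455 → 01 c7.
Recomputed tag = 01c7; claimed = 01ef → mismatch.

invalid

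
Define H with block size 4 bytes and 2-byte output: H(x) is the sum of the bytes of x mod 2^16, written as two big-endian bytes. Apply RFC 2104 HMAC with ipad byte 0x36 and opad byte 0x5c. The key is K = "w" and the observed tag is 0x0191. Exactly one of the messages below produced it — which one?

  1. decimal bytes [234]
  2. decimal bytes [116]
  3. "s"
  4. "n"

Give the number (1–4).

4

Key "w" = 77 is 1 byte ≤ B = 4; zero-pad to 4 bytes: K' = 77 00 00 00.
K' ⊕ ipad = 41 36 36 36; K' ⊕ opad = 2b 5c 5c 5c.
m1: inner = H(41 36 36 36 ea) = 01 cd; tag = H(2b 5c 5c 5c 01 cd) = 020d
m2: inner = H(41 36 36 36 74) = 01 57; tag = H(2b 5c 5c 5c 01 57) = 0197
m3: inner = H(41 36 36 36 73) = 01 56; tag = H(2b 5c 5c 5c 01 56) = 0196
m4: inner = H(41 36 36 36 6e) = 01 51; tag = H(2b 5c 5c 5c 01 51) = 0191 ← matches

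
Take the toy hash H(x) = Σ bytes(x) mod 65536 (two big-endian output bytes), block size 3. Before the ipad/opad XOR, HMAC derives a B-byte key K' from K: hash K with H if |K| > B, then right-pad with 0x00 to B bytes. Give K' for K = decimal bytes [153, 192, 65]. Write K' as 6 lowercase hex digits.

99c041

Key decimal bytes [153, 192, 65] = 99 c0 41 is exactly B = 3 bytes: K' = 99 c0 41.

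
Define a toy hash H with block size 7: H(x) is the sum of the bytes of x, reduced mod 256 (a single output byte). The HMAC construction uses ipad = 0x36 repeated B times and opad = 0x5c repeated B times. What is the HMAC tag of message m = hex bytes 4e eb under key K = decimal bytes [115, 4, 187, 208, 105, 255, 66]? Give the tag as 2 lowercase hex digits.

Key decimal bytes [115, 4, 187, 208, 105, 255, 66] = 73 04 bb d0 69 ff 42 is exactly B = 7 bytes: K' = 73 04 bb d0 69 ff 42.
K' ⊕ ipad = 45 32 8d e6 5f c9 74.  K' ⊕ opad = 2f 58 e7 8c 35 a3 1e.
Inner input = (K'⊕ipad) ∥ m = 45 32 8d e6 5f c9 74 ∥ 4e eb.
Inner hash: sum = 69+50+141+230+95+201+116+78+235 = 1215; mod 256 = 191 → bf.
Outer input = (K'⊕opad) ∥ inner = 2f 58 e7 8c 35 a3 1e ∥ bf.
Outer hash (tag): sum = 47+88+231+140+53+163+30+191 = 943; mod 256 = 175 → af.

af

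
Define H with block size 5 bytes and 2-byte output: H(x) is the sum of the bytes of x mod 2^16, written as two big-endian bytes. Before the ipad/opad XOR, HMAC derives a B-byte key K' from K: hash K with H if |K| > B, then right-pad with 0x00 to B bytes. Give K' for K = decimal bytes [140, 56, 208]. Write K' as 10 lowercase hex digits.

8c38d00000

Key decimal bytes [140, 56, 208] = 8c 38 d0 is 3 bytes ≤ B = 5; zero-pad to 5 bytes: K' = 8c 38 d0 00 00.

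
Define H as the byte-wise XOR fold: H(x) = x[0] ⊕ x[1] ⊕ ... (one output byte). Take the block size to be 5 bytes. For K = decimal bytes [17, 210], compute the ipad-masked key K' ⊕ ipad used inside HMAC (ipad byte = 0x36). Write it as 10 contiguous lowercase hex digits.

27e4363636

Key decimal bytes [17, 210] = 11 d2 is 2 bytes ≤ B = 5; zero-pad to 5 bytes: K' = 11 d2 00 00 00.
XOR each byte with 0x36: 11⊕36=27, d2⊕36=e4, 00⊕36=36, 00⊕36=36, 00⊕36=36.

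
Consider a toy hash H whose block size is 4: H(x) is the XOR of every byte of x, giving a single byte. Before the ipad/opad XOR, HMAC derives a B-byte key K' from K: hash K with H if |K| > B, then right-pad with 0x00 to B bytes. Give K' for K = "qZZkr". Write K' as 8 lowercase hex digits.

68000000

|K| = 5 > B = 4, so first hash the key.
H(K): XOR 71⊕5a⊕5a⊕6b⊕72 = 68.
Zero-pad H(K) = 68 to 4 bytes: K' = 68 00 00 00.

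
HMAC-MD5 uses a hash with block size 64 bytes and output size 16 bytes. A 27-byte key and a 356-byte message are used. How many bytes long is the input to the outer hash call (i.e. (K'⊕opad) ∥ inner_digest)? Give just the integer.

80

Key is 27 ≤ 64 bytes, zero-padded: |K'| = 64.
Outer input = (K'⊕opad) ∥ H(inner) → 64 + 16 = 80 bytes.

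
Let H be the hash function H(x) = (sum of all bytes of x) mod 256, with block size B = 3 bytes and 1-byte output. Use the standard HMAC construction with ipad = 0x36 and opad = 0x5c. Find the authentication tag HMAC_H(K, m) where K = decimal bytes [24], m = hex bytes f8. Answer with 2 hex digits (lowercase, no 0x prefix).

8e

Key decimal bytes [24] = 18 is 1 byte ≤ B = 3; zero-pad to 3 bytes: K' = 18 00 00.
K' ⊕ ipad = 2e 36 36.  K' ⊕ opad = 44 5c 5c.
Inner input = (K'⊕ipad) ∥ m = 2e 36 36 ∥ f8.
Inner hash: sum = 46+54+54+248 = 402; mod 256 = 146 → 92.
Outer input = (K'⊕opad) ∥ inner = 44 5c 5c ∥ 92.
Outer hash (tag): sum = 68+92+92+146 = 398; mod 256 = 142 → 8e.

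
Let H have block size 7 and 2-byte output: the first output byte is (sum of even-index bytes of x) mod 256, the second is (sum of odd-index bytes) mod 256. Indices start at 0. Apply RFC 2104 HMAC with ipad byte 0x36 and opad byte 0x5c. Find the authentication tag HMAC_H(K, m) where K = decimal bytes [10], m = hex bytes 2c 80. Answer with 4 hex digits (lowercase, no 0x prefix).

Key decimal bytes [10] = 0a is 1 byte ≤ B = 7; zero-pad to 7 bytes: K' = 0a 00 00 00 00 00 00.
K' ⊕ ipad = 3c 36 36 36 36 36 36.  K' ⊕ opad = 56 5c 5c 5c 5c 5c 5c.
Inner input = (K'⊕ipad) ∥ m = 3c 36 36 36 36 36 36 ∥ 2c 80.
Inner hash: even-index sum = 350 mod 256 = 94; odd-index sum = 206 mod 256 = 206 → 5e ce.
Outer input = (K'⊕opad) ∥ inner = 56 5c 5c 5c 5c 5c 5c ∥ 5e ce.
Outer hash (tag): even-index sum = 568 mod 256 = 56; odd-index sum = 370 mod 256 = 114 → 38 72.

3872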